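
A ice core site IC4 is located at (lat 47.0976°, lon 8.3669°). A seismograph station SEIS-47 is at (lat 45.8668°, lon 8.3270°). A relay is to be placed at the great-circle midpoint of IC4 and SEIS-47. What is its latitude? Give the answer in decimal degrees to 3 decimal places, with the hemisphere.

46.482°N

Bx = cos φ₂ cos Δλ = 0.696329,  By = cos φ₂ sin Δλ = -0.000485
φₘ = atan2(sin φ₁ + sin φ₂, √((cos φ₁ + Bx)² + By²)) = 46.48220°
λₘ = λ₁ + atan2(By, cos φ₁ + Bx) = 8.34672°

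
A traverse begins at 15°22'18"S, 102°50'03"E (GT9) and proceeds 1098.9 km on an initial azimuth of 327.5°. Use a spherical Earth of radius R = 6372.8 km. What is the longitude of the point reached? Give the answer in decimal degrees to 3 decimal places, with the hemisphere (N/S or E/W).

GT9: φ = -15.37167°, λ = +102.83417°
δ = d/R = 1098.9/6372.8 = 0.172436 rad
φ₂ = arcsin(sin φ₁ cos δ + cos φ₁ sin δ cos θ)
   = arcsin(-0.26508·0.98517 + 0.96423·0.17158·0.84339) = -6.98523°
λ₂ = λ₁ + atan2(sin θ sin δ cos φ₁, cos δ − sin φ₁ sin φ₂) = 97.50481°

97.505°E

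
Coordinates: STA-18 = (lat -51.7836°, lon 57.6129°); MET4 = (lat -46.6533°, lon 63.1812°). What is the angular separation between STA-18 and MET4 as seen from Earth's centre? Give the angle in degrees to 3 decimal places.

Δφ = 5.1303°,  Δλ = 5.5683°
a = sin²(Δφ/2) + cos φ₁ cos φ₂ sin²(Δλ/2) = 0.003005
c = 2·arcsin(√a) = 0.109689 rad = 6.2847°

6.285°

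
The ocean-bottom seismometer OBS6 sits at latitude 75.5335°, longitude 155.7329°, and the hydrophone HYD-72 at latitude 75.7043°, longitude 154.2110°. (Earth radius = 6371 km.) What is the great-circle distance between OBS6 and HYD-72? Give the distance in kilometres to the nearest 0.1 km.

Δφ = 0.1708°,  Δλ = -1.5219°
a = sin²(Δφ/2) + cos φ₁ cos φ₂ sin²(Δλ/2) = 0.000013
c = 2·arcsin(√a) = 0.007239 rad = 0.4148°
d = R·c = 6371 × 0.007239 = 46.1 km

46.1 km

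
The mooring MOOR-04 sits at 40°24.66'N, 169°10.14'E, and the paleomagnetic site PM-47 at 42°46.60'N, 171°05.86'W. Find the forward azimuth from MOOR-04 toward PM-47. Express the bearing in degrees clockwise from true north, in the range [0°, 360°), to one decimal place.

MOOR-04: φ = +40.41100°, λ = +169.16900°
PM-47: φ = +42.77667°, λ = -171.09767°
Δλ = 19.7333°
y = sin Δλ · cos φ₂ = 0.247832
x = cos φ₁ sin φ₂ − sin φ₁ cos φ₂ cos Δλ = 0.069220
θ = atan2(y, x) = 74.3947° → 74.3947° (mod 360°)

74.4°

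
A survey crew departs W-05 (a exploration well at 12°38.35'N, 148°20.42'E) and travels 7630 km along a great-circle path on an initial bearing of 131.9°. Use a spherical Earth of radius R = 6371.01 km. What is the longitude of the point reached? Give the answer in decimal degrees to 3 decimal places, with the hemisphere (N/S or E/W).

157.020°W

W-05: φ = +12.63917°, λ = +148.34033°
δ = d/R = 7630/6371.01 = 1.197612 rad
φ₂ = arcsin(sin φ₁ cos δ + cos φ₁ sin δ cos θ)
   = arcsin(0.21881·0.36458 + 0.97577·0.93117·-0.66783) = -31.80451°
λ₂ = λ₁ + atan2(sin θ sin δ cos φ₁, cos δ − sin φ₁ sin φ₂) = -157.01959°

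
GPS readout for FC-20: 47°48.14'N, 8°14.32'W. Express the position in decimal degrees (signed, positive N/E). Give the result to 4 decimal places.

lat: 47.8023° N → +47.8023°
lon: 8.2387° W → -8.2387°

+47.8023°, -8.2387°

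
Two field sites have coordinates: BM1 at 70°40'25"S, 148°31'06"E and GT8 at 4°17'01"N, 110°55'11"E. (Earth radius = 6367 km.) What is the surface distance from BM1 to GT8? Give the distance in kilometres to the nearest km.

8778 km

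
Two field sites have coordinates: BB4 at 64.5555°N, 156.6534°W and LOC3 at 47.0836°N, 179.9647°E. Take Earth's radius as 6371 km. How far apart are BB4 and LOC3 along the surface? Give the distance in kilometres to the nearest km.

2401 km

Δφ = -17.4719°,  Δλ = -23.3819°
a = sin²(Δφ/2) + cos φ₁ cos φ₂ sin²(Δλ/2) = 0.035080
c = 2·arcsin(√a) = 0.376819 rad = 21.5901°
d = R·c = 6371 × 0.376819 = 2400.7 km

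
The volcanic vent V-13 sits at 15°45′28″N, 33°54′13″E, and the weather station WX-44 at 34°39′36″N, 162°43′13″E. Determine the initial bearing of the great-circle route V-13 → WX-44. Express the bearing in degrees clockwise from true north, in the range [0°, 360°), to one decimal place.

43.0°

V-13: φ = +15.75778°, λ = +33.90361°
WX-44: φ = +34.66000°, λ = +162.72028°
Δλ = 128.8167°
y = sin Δλ · cos φ₂ = 0.640888
x = cos φ₁ sin φ₂ − sin φ₁ cos φ₂ cos Δλ = 0.687353
θ = atan2(y, x) = 42.9965° → 42.9965° (mod 360°)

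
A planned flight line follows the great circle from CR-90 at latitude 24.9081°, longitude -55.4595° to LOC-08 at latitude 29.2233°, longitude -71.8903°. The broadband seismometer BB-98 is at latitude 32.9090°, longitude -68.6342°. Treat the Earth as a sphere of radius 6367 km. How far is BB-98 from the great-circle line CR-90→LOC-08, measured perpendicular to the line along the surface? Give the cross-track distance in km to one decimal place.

δ₁₃ = central angle CR-90→BB-98 = 0.244641 rad  (haversine)
θ₁₃ = bearing CR-90→BB-98 = 307.813°,  θ₁₂ = bearing CR-90→LOC-08 = 290.083°
dₓₜ = R·arcsin(sin δ₁₃ · sin(θ₁₃ − θ₁₂)) = 6367·arcsin(0.24221·sin(17.730°)) = 470.061 km
|dₓₜ| = 470.061 km

470.1 km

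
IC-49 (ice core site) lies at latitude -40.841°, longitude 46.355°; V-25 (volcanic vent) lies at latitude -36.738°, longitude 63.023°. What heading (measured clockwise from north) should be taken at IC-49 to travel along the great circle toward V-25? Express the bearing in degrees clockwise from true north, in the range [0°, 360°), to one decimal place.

77.8°

Δλ = 16.6680°
y = sin Δλ · cos φ₂ = 0.229856
x = cos φ₁ sin φ₂ − sin φ₁ cos φ₂ cos Δλ = 0.049530
θ = atan2(y, x) = 77.8398° → 77.8398° (mod 360°)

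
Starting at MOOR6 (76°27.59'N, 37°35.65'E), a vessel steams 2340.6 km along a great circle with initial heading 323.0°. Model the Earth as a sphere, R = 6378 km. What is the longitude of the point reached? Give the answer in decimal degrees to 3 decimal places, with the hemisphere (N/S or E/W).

MOOR6: φ = +76.45983°, λ = +37.59417°
δ = d/R = 2340.6/6378 = 0.366980 rad
φ₂ = arcsin(sin φ₁ cos δ + cos φ₁ sin δ cos θ)
   = arcsin(0.97221·0.93342 + 0.23413·0.35880·0.79864) = 77.04863°
λ₂ = λ₁ + atan2(sin θ sin δ cos φ₁, cos δ − sin φ₁ sin φ₂) = -67.94633°

67.946°W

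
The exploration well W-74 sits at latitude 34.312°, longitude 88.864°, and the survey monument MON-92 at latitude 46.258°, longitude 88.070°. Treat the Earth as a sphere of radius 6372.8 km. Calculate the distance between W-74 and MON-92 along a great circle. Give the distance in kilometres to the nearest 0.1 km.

Δφ = 11.9460°,  Δλ = -0.7940°
a = sin²(Δφ/2) + cos φ₁ cos φ₂ sin²(Δλ/2) = 0.010856
c = 2·arcsin(√a) = 0.208762 rad = 11.9612°
d = R·c = 6372.8 × 0.208762 = 1330.4 km

1330.4 km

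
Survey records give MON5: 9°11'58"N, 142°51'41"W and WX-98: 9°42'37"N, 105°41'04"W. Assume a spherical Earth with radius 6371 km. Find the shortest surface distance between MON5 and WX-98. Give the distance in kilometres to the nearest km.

4076 km

MON5: φ = +9.19944°, λ = -142.86139°
WX-98: φ = +9.71028°, λ = -105.68444°
Δφ = 0.5108°,  Δλ = 37.1769°
a = sin²(Δφ/2) + cos φ₁ cos φ₂ sin²(Δλ/2) = 0.098889
c = 2·arcsin(√a) = 0.639789 rad = 36.6572°
d = R·c = 6371 × 0.639789 = 4076.1 km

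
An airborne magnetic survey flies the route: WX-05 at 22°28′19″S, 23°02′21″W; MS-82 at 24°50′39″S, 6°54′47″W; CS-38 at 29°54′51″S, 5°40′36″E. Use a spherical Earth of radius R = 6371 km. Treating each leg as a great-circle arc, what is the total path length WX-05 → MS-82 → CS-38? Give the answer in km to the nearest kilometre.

3026 km

WX-05: φ = -22.47194°, λ = -23.03917°
MS-82: φ = -24.84417°, λ = -6.91306°
CS-38: φ = -29.91417°, λ = +5.67667°
WX-05→MS-82: c = 0.260938 rad, d = 1662.44 km
MS-82→CS-38: c = 0.214065 rad, d = 1363.81 km
Total = 1662.44 + 1363.81 = 3026.25 km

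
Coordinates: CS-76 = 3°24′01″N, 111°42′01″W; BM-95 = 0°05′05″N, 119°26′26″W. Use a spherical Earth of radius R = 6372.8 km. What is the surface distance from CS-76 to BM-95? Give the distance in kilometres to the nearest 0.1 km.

936.1 km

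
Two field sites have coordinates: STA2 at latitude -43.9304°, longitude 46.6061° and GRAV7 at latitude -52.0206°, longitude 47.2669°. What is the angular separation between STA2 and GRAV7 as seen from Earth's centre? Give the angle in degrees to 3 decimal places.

8.102°

Δφ = -8.0902°,  Δλ = 0.6608°
a = sin²(Δφ/2) + cos φ₁ cos φ₂ sin²(Δλ/2) = 0.004991
c = 2·arcsin(√a) = 0.141410 rad = 8.1022°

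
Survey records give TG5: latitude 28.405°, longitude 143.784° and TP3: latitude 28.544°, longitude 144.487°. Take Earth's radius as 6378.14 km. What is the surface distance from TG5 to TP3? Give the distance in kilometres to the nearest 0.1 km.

70.5 km

Δφ = 0.1390°,  Δλ = 0.7030°
a = sin²(Δφ/2) + cos φ₁ cos φ₂ sin²(Δλ/2) = 0.000031
c = 2·arcsin(√a) = 0.011055 rad = 0.6334°
d = R·c = 6378.14 × 0.011055 = 70.5 km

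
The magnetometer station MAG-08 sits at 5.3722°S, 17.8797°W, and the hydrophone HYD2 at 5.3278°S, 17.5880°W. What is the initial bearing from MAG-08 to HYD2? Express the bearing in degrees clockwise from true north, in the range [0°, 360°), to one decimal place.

81.3°

Δλ = 0.2917°
y = sin Δλ · cos φ₂ = 0.005069
x = cos φ₁ sin φ₂ − sin φ₁ cos φ₂ cos Δλ = 0.000774
θ = atan2(y, x) = 81.3217° → 81.3217° (mod 360°)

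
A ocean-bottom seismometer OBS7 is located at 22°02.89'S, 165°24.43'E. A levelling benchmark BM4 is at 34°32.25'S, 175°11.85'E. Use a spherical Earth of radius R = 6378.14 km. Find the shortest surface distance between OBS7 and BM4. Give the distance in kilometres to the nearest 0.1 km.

1687.2 km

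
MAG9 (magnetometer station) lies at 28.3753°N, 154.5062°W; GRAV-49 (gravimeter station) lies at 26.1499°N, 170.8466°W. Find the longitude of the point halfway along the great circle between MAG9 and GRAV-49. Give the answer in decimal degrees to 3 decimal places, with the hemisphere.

Bx = cos φ₂ cos Δλ = 0.861386,  By = cos φ₂ sin Δλ = -0.252546
φₘ = atan2(sin φ₁ + sin φ₂, √((cos φ₁ + Bx)² + By²)) = 27.50128°
λₘ = λ₁ + atan2(By, cos φ₁ + Bx) = -162.75873°

162.759°W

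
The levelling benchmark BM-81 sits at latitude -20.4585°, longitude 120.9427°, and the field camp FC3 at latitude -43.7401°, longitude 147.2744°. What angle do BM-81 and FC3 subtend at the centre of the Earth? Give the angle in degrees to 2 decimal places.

31.97°

Δφ = -23.2816°,  Δλ = 26.3317°
a = sin²(Δφ/2) + cos φ₁ cos φ₂ sin²(Δλ/2) = 0.075831
c = 2·arcsin(√a) = 0.557959 rad = 31.9687°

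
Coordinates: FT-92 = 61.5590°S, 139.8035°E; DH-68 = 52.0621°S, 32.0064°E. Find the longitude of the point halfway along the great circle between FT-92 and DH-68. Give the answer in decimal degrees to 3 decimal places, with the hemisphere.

76.027°E

Bx = cos φ₂ cos Δλ = -0.187914,  By = cos φ₂ sin Δλ = -0.585385
φₘ = atan2(sin φ₁ + sin φ₂, √((cos φ₁ + Bx)² + By²)) = -68.63368°
λₘ = λ₁ + atan2(By, cos φ₁ + Bx) = 76.02668°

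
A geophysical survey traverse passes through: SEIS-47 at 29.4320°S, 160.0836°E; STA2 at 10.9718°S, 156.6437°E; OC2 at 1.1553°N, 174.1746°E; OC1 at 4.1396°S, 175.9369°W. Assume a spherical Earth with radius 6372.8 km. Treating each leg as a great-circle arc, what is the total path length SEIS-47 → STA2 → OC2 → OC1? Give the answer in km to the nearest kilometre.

SEIS-47→STA2: c = 0.327021 rad, d = 2084.04 km
STA2→OC2: c = 0.370637 rad, d = 2361.99 km
OC2→OC1: c = 0.195665 rad, d = 1246.94 km
Total = 2084.04 + 2361.99 + 1246.94 = 5692.97 km

5693 km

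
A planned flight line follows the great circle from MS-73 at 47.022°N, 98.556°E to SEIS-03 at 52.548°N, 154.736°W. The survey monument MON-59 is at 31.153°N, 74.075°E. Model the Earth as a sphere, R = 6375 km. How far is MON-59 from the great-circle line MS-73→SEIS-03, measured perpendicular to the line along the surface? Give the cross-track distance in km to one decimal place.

798.4 km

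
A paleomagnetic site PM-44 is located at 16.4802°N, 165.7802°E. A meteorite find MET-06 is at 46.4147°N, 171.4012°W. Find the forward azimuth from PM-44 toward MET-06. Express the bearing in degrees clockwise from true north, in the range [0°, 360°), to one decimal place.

27.5°

Δλ = 22.8186°
y = sin Δλ · cos φ₂ = 0.267373
x = cos φ₁ sin φ₂ − sin φ₁ cos φ₂ cos Δλ = 0.514316
θ = atan2(y, x) = 27.4681° → 27.4681° (mod 360°)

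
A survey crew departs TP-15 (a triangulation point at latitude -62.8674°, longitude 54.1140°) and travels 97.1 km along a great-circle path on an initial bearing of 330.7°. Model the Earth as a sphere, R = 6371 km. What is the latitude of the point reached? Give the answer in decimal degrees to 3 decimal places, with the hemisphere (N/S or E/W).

62.103°S

δ = d/R = 97.1/6371 = 0.015241 rad
φ₂ = arcsin(sin φ₁ cos δ + cos φ₁ sin δ cos θ)
   = arcsin(-0.88995·0.99988 + 0.45605·0.01524·0.87207) = -62.10285°
λ₂ = λ₁ + atan2(sin θ sin δ cos φ₁, cos δ − sin φ₁ sin φ₂) = 53.20064°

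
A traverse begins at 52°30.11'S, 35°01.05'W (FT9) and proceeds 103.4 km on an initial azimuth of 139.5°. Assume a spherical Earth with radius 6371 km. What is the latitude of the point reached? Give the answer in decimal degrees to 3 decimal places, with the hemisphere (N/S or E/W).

FT9: φ = -52.50183°, λ = -35.01750°
δ = d/R = 103.4/6371 = 0.016230 rad
φ₂ = arcsin(sin φ₁ cos δ + cos φ₁ sin δ cos θ)
   = arcsin(-0.79337·0.99987 + 0.60874·0.01623·-0.76041) = -53.20470°
λ₂ = λ₁ + atan2(sin θ sin δ cos φ₁, cos δ − sin φ₁ sin φ₂) = -34.00921°

53.205°S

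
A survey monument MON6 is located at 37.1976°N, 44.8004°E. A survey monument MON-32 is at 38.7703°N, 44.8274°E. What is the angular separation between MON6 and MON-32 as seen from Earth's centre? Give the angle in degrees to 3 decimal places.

Δφ = 1.5727°,  Δλ = 0.0270°
a = sin²(Δφ/2) + cos φ₁ cos φ₂ sin²(Δλ/2) = 0.000188
c = 2·arcsin(√a) = 0.027451 rad = 1.5728°

1.573°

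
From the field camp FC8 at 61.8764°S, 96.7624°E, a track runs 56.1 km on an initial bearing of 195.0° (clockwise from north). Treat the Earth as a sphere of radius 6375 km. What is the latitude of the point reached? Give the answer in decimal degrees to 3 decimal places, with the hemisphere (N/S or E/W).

δ = d/R = 56.1/6375 = 0.008800 rad
φ₂ = arcsin(sin φ₁ cos δ + cos φ₁ sin δ cos θ)
   = arcsin(-0.88193·0.99996 + 0.47138·0.00880·-0.96593) = -62.36314°
λ₂ = λ₁ + atan2(sin θ sin δ cos φ₁, cos δ − sin φ₁ sin φ₂) = 96.48108°

62.363°S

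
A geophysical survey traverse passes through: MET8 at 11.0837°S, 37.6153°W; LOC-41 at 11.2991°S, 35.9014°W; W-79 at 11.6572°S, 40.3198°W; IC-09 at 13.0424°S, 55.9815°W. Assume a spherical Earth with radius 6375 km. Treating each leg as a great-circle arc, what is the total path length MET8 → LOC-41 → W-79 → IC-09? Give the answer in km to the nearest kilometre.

2381 km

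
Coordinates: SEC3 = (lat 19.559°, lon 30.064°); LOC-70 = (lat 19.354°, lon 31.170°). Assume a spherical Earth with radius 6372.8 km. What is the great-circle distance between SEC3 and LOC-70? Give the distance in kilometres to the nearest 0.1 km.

118.2 km

Δφ = -0.2050°,  Δλ = 1.1060°
a = sin²(Δφ/2) + cos φ₁ cos φ₂ sin²(Δλ/2) = 0.000086
c = 2·arcsin(√a) = 0.018549 rad = 1.0628°
d = R·c = 6372.8 × 0.018549 = 118.2 km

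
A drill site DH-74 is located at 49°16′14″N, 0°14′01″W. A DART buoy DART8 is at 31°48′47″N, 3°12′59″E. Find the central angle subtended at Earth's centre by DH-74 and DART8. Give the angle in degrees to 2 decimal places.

DH-74: φ = +49.27056°, λ = -0.23361°
DART8: φ = +31.81306°, λ = +3.21639°
Δφ = -17.4575°,  Δλ = 3.4500°
a = sin²(Δφ/2) + cos φ₁ cos φ₂ sin²(Δλ/2) = 0.023533
c = 2·arcsin(√a) = 0.308023 rad = 17.6484°

17.65°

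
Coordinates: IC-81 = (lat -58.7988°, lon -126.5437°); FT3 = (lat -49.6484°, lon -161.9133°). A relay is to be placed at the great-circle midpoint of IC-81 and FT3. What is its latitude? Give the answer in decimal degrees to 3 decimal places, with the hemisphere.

Bx = cos φ₂ cos Δλ = 0.527975,  By = cos φ₂ sin Δλ = -0.374791
φₘ = atan2(sin φ₁ + sin φ₂, √((cos φ₁ + Bx)² + By²)) = -55.51198°
λₘ = λ₁ + atan2(By, cos φ₁ + Bx) = -146.25639°

55.512°S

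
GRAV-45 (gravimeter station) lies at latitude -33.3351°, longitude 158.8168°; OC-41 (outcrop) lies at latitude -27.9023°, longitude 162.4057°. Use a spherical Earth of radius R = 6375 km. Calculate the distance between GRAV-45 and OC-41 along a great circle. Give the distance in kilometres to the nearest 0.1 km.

Δφ = 5.4328°,  Δλ = 3.5889°
a = sin²(Δφ/2) + cos φ₁ cos φ₂ sin²(Δλ/2) = 0.002970
c = 2·arcsin(√a) = 0.109050 rad = 6.2481°
d = R·c = 6375 × 0.109050 = 695.2 km

695.2 km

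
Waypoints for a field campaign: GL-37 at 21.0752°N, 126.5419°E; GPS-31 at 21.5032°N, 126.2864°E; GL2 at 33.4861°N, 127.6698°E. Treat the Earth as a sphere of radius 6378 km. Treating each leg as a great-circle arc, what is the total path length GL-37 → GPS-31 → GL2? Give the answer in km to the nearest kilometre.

GL-37→GPS-31: c = 0.008548 rad, d = 54.52 km
GPS-31→GL2: c = 0.210228 rad, d = 1340.83 km
Total = 54.52 + 1340.83 = 1395.35 km

1395 km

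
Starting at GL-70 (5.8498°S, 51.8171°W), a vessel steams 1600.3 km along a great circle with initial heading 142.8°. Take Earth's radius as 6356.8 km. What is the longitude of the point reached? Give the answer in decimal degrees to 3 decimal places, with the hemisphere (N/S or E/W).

42.745°W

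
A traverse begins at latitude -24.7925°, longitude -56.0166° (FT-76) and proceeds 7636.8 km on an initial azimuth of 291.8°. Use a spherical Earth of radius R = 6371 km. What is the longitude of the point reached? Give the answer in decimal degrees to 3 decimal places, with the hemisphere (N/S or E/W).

117.235°W

δ = d/R = 7636.8/6371 = 1.198682 rad
φ₂ = arcsin(sin φ₁ cos δ + cos φ₁ sin δ cos θ)
   = arcsin(-0.41933·0.36359 + 0.90783·0.93156·0.37137) = 9.29991°
λ₂ = λ₁ + atan2(sin θ sin δ cos φ₁, cos δ − sin φ₁ sin φ₂) = -117.23495°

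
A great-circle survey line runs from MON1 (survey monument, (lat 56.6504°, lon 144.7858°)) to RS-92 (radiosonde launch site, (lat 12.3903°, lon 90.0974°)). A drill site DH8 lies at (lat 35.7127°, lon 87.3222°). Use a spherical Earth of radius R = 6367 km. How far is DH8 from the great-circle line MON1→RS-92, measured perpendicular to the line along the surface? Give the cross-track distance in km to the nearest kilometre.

1527 km

δ₁₃ = central angle MON1→DH8 = 0.755872 rad  (haversine)
θ₁₃ = bearing MON1→DH8 = 266.331°,  θ₁₂ = bearing MON1→RS-92 = 246.073°
dₓₜ = R·arcsin(sin δ₁₃ · sin(θ₁₃ − θ₁₂)) = 6367·arcsin(0.68592·sin(20.258°)) = 1526.772 km
|dₓₜ| = 1526.772 km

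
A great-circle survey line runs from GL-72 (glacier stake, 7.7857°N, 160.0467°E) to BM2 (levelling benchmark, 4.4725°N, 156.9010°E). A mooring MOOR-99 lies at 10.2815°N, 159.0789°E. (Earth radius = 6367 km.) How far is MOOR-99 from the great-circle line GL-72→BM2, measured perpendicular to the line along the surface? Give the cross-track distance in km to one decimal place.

267.8 km

δ₁₃ = central angle GL-72→MOOR-99 = 0.046644 rad  (haversine)
θ₁₃ = bearing GL-72→MOOR-99 = 339.119°,  θ₁₂ = bearing GL-72→BM2 = 223.530°
dₓₜ = R·arcsin(sin δ₁₃ · sin(θ₁₃ − θ₁₂)) = 6367·arcsin(0.04663·sin(115.589°)) = 267.836 km
|dₓₜ| = 267.836 km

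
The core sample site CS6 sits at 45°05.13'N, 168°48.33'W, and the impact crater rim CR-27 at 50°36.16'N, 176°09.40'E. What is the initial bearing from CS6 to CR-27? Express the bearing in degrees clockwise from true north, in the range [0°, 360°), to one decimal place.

CS6: φ = +45.08550°, λ = -168.80550°
CR-27: φ = +50.60267°, λ = +176.15667°
Δλ = -15.0378°
y = sin Δλ · cos φ₂ = -0.164676
x = cos φ₁ sin φ₂ − sin φ₁ cos φ₂ cos Δλ = 0.111536
θ = atan2(y, x) = -55.8899° → 304.1101° (mod 360°)

304.1°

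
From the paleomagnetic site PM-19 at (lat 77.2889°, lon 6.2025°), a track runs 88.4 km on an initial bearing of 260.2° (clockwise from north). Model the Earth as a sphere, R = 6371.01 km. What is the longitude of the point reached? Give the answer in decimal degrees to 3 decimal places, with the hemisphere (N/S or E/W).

2.683°E

δ = d/R = 88.4/6371.01 = 0.013875 rad
φ₂ = arcsin(sin φ₁ cos δ + cos φ₁ sin δ cos θ)
   = arcsin(0.97549·0.99990 + 0.22004·0.01387·-0.17021) = 77.13011°
λ₂ = λ₁ + atan2(sin θ sin δ cos φ₁, cos δ − sin φ₁ sin φ₂) = 2.68327°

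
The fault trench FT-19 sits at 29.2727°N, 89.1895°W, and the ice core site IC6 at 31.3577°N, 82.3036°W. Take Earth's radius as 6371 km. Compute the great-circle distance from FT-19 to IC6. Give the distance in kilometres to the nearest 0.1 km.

700.3 km

Δφ = 2.0850°,  Δλ = 6.8859°
a = sin²(Δφ/2) + cos φ₁ cos φ₂ sin²(Δλ/2) = 0.003018
c = 2·arcsin(√a) = 0.109919 rad = 6.2979°
d = R·c = 6371 × 0.109919 = 700.3 km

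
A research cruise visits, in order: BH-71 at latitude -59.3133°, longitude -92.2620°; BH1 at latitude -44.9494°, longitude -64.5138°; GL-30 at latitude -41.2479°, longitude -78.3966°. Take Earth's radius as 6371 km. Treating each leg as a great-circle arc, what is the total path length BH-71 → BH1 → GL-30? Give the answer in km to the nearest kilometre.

BH-71→BH1: c = 0.383918 rad, d = 2445.94 km
BH1→GL-30: c = 0.188053 rad, d = 1198.09 km
Total = 2445.94 + 1198.09 = 3644.03 km

3644 km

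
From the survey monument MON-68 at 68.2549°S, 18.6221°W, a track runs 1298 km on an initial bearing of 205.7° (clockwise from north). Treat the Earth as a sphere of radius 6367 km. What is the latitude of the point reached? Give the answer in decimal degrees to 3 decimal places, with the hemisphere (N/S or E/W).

77.739°S

δ = d/R = 1298/6367 = 0.203864 rad
φ₂ = arcsin(sin φ₁ cos δ + cos φ₁ sin δ cos θ)
   = arcsin(-0.92884·0.97929 + 0.37048·0.20245·-0.90108) = -77.73937°
λ₂ = λ₁ + atan2(sin θ sin δ cos φ₁, cos δ − sin φ₁ sin φ₂) = -43.04278°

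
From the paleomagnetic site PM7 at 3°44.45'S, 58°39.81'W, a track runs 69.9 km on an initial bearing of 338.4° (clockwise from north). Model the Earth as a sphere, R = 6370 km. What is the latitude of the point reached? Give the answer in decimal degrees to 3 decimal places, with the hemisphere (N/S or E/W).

3.156°S

PM7: φ = -3.74083°, λ = -58.66350°
δ = d/R = 69.9/6370 = 0.010973 rad
φ₂ = arcsin(sin φ₁ cos δ + cos φ₁ sin δ cos θ)
   = arcsin(-0.06524·0.99994 + 0.99787·0.01097·0.92978) = -3.15623°
λ₂ = λ₁ + atan2(sin θ sin δ cos φ₁, cos δ − sin φ₁ sin φ₂) = -58.89530°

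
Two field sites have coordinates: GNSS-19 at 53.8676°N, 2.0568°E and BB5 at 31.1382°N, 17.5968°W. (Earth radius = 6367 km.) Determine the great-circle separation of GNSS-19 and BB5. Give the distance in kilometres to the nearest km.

Δφ = -22.7294°,  Δλ = -19.6536°
a = sin²(Δφ/2) + cos φ₁ cos φ₂ sin²(Δλ/2) = 0.053531
c = 2·arcsin(√a) = 0.466967 rad = 26.7552°
d = R·c = 6367 × 0.466967 = 2973.2 km

2973 km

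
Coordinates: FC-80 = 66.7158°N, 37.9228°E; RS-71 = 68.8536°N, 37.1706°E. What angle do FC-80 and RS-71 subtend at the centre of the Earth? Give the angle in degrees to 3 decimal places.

Δφ = 2.1378°,  Δλ = -0.7522°
a = sin²(Δφ/2) + cos φ₁ cos φ₂ sin²(Δλ/2) = 0.000354
c = 2·arcsin(√a) = 0.037640 rad = 2.1566°

2.157°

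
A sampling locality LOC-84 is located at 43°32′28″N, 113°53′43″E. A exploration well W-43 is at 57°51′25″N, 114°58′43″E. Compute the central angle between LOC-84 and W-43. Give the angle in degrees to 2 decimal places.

14.33°

LOC-84: φ = +43.54111°, λ = +113.89528°
W-43: φ = +57.85694°, λ = +114.97861°
Δφ = 14.3158°,  Δλ = 1.0833°
a = sin²(Δφ/2) + cos φ₁ cos φ₂ sin²(Δλ/2) = 0.015561
c = 2·arcsin(√a) = 0.250137 rad = 14.3318°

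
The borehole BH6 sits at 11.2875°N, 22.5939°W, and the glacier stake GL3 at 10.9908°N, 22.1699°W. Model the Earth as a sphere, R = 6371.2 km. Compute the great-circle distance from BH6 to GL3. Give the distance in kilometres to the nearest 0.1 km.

Δφ = -0.2967°,  Δλ = 0.4240°
a = sin²(Δφ/2) + cos φ₁ cos φ₂ sin²(Δλ/2) = 0.000020
c = 2·arcsin(√a) = 0.008918 rad = 0.5110°
d = R·c = 6371.2 × 0.008918 = 56.8 km

56.8 km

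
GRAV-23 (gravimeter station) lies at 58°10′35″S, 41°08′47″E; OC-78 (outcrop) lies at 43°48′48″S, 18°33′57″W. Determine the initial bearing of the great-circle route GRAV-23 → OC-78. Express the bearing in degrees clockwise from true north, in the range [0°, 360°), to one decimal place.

GRAV-23: φ = -58.17639°, λ = +41.14639°
OC-78: φ = -43.81333°, λ = -18.56583°
Δλ = -59.7122°
y = sin Δλ · cos φ₂ = -0.623103
x = cos φ₁ sin φ₂ − sin φ₁ cos φ₂ cos Δλ = -0.055834
θ = atan2(y, x) = -95.1204° → 264.8796° (mod 360°)

264.9°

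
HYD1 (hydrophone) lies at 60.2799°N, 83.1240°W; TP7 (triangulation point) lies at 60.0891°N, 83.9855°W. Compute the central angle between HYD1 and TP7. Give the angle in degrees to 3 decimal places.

0.469°

Δφ = -0.1908°,  Δλ = -0.8615°
a = sin²(Δφ/2) + cos φ₁ cos φ₂ sin²(Δλ/2) = 0.000017
c = 2·arcsin(√a) = 0.008184 rad = 0.4689°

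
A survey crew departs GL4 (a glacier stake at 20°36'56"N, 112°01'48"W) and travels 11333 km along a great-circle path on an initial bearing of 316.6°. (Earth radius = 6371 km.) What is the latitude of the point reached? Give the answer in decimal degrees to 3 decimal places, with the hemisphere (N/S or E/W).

36.346°N

GL4: φ = +20.61556°, λ = -112.03000°
δ = d/R = 11333/6371 = 1.778842 rad
φ₂ = arcsin(sin φ₁ cos δ + cos φ₁ sin δ cos θ)
   = arcsin(0.35210·-0.20655 + 0.93596·0.97844·0.72657) = 36.34592°
λ₂ = λ₁ + atan2(sin θ sin δ cos φ₁, cos δ − sin φ₁ sin φ₂) = 124.54938°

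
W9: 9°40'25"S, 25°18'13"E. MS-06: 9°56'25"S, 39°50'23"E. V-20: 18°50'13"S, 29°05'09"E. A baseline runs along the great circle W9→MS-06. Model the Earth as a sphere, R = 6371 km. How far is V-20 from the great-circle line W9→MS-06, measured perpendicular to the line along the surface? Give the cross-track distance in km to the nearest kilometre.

W9: φ = -9.67361°, λ = +25.30361°
MS-06: φ = -9.94028°, λ = +39.83972°
V-20: φ = -18.83694°, λ = +29.08583°
δ₁₃ = central angle W9→V-20 = 0.172222 rad  (haversine)
θ₁₃ = bearing W9→V-20 = 158.635°,  θ₁₂ = bearing W9→MS-06 = 92.305°
dₓₜ = R·arcsin(sin δ₁₃ · sin(θ₁₃ − θ₁₂)) = 6371·arcsin(0.17137·sin(66.330°)) = 1004.115 km
|dₓₜ| = 1004.115 km

1004 km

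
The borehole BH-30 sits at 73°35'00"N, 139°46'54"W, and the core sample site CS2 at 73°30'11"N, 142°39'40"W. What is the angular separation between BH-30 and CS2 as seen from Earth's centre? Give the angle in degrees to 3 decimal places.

0.820°

BH-30: φ = +73.58333°, λ = -139.78167°
CS2: φ = +73.50306°, λ = -142.66111°
Δφ = -0.0803°,  Δλ = -2.8794°
a = sin²(Δφ/2) + cos φ₁ cos φ₂ sin²(Δλ/2) = 0.000051
c = 2·arcsin(√a) = 0.014304 rad = 0.8196°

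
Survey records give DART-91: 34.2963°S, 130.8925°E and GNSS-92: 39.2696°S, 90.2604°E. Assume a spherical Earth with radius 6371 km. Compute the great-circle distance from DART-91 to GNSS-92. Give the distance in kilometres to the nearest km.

3630 km

Δφ = -4.9733°,  Δλ = -40.6321°
a = sin²(Δφ/2) + cos φ₁ cos φ₂ sin²(Δλ/2) = 0.078981
c = 2·arcsin(√a) = 0.569746 rad = 32.6440°
d = R·c = 6371 × 0.569746 = 3629.8 km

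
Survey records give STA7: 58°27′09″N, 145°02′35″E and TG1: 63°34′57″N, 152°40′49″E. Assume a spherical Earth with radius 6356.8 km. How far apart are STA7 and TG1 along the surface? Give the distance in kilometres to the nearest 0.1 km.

STA7: φ = +58.45250°, λ = +145.04306°
TG1: φ = +63.58250°, λ = +152.68028°
Δφ = 5.1300°,  Δλ = 7.6372°
a = sin²(Δφ/2) + cos φ₁ cos φ₂ sin²(Δλ/2) = 0.003035
c = 2·arcsin(√a) = 0.110242 rad = 6.3164°
d = R·c = 6356.8 × 0.110242 = 700.8 km

700.8 km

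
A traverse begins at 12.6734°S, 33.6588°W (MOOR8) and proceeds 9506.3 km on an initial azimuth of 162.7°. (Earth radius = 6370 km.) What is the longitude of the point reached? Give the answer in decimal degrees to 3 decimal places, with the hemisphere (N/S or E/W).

δ = d/R = 9506.3/6370 = 1.492355 rad
φ₂ = arcsin(sin φ₁ cos δ + cos φ₁ sin δ cos θ)
   = arcsin(-0.21939·0.07836 + 0.97564·0.99693·-0.95476) = -71.05437°
λ₂ = λ₁ + atan2(sin θ sin δ cos φ₁, cos δ − sin φ₁ sin φ₂) = 80.40235°

80.402°E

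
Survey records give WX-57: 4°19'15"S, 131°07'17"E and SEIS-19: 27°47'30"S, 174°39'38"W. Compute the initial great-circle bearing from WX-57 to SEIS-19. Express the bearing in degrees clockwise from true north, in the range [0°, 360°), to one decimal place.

120.7°

WX-57: φ = -4.32083°, λ = +131.12139°
SEIS-19: φ = -27.79167°, λ = -174.66056°
Δλ = 54.2181°
y = sin Δλ · cos φ₂ = 0.717670
x = cos φ₁ sin φ₂ − sin φ₁ cos φ₂ cos Δλ = -0.425962
θ = atan2(y, x) = 120.6906° → 120.6906° (mod 360°)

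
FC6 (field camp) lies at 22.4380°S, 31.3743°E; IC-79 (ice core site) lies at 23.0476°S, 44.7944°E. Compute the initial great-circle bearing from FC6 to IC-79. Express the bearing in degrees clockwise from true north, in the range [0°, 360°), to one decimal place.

Δλ = 13.4201°
y = sin Δλ · cos φ₂ = 0.213564
x = cos φ₁ sin φ₂ − sin φ₁ cos φ₂ cos Δλ = -0.020229
θ = atan2(y, x) = 95.4111° → 95.4111° (mod 360°)

95.4°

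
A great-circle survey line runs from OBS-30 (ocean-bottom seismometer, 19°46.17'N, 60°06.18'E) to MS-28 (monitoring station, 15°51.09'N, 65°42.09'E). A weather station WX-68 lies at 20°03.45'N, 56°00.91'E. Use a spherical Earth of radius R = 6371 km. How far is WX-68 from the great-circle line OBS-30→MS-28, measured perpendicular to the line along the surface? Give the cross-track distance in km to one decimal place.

OBS-30: φ = +19.76950°, λ = +60.10300°
MS-28: φ = +15.85150°, λ = +65.70150°
WX-68: φ = +20.05750°, λ = +56.01517°
δ₁₃ = central angle OBS-30→WX-68 = 0.067267 rad  (haversine)
θ₁₃ = bearing OBS-30→WX-68 = 274.980°,  θ₁₂ = bearing OBS-30→MS-28 = 125.434°
dₓₜ = R·arcsin(sin δ₁₃ · sin(θ₁₃ − θ₁₂)) = 6371·arcsin(0.06722·sin(149.546°)) = 217.088 km
|dₓₜ| = 217.088 km

217.1 km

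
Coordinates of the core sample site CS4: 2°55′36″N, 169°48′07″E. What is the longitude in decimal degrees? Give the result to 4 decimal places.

169.8019°E

169° + 48′/60 + 7″/3600 = 169 + 0.80000 + 0.00194 = 169.8019°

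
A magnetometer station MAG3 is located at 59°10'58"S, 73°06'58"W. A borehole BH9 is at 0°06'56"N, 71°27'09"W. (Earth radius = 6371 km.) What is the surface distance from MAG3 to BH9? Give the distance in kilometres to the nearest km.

6595 km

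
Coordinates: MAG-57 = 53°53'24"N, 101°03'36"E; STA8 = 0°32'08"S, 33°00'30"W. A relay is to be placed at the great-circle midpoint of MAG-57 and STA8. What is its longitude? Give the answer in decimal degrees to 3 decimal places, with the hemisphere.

MAG-57: φ = +53.89000°, λ = +101.06000°
STA8: φ = -0.53556°, λ = -33.00833°
Bx = cos φ₂ cos Δλ = -0.695485,  By = cos φ₂ sin Δλ = -0.718479
φₘ = atan2(sin φ₁ + sin φ₂, √((cos φ₁ + Bx)² + By²)) = 47.71324°
λₘ = λ₁ + atan2(By, cos φ₁ + Bx) = 2.65592°

2.656°E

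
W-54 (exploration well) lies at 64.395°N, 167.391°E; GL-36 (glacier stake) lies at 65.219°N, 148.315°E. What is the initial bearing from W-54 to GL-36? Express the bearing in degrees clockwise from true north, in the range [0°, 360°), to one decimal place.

Δλ = -19.0760°
y = sin Δλ · cos φ₂ = -0.136988
x = cos φ₁ sin φ₂ − sin φ₁ cos φ₂ cos Δλ = 0.035138
θ = atan2(y, x) = -75.6136° → 284.3864° (mod 360°)

284.4°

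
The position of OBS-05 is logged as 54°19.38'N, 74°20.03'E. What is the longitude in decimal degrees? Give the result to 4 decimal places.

74° + 20.03′/60 = 74 + 0.33383 = 74.3338°

74.3338°E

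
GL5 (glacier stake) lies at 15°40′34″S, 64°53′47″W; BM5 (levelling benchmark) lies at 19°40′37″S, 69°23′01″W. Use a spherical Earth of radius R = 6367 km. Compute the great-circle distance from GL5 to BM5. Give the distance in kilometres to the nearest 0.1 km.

GL5: φ = -15.67611°, λ = -64.89639°
BM5: φ = -19.67694°, λ = -69.38361°
Δφ = -4.0008°,  Δλ = -4.4872°
a = sin²(Δφ/2) + cos φ₁ cos φ₂ sin²(Δλ/2) = 0.002608
c = 2·arcsin(√a) = 0.102180 rad = 5.8545°
d = R·c = 6367 × 0.102180 = 650.6 km

650.6 km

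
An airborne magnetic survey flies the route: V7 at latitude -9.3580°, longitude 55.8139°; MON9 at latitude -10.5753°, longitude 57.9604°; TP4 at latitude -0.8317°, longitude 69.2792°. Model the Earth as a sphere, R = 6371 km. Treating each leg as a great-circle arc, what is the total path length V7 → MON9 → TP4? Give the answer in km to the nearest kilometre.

V7→MON9: c = 0.042577 rad, d = 271.26 km
MON9→TP4: c = 0.259737 rad, d = 1654.78 km
Total = 271.26 + 1654.78 = 1926.04 km

1926 km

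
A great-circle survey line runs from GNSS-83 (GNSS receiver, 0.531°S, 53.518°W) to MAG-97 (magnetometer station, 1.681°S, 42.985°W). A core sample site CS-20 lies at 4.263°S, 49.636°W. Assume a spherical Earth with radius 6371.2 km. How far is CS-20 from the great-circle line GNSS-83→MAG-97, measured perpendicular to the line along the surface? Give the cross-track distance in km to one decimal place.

365.2 km

δ₁₃ = central angle GNSS-83→CS-20 = 0.093934 rad  (haversine)
θ₁₃ = bearing GNSS-83→CS-20 = 133.962°,  θ₁₂ = bearing GNSS-83→MAG-97 = 96.316°
dₓₜ = R·arcsin(sin δ₁₃ · sin(θ₁₃ − θ₁₂)) = 6371.2·arcsin(0.09380·sin(37.645°)) = 365.191 km
|dₓₜ| = 365.191 km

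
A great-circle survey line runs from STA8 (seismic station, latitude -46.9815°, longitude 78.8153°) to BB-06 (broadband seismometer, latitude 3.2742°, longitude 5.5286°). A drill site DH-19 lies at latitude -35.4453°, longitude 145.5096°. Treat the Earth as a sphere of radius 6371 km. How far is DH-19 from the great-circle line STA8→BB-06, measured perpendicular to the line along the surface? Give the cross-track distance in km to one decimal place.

δ₁₃ = central angle STA8→DH-19 = 0.871217 rad  (haversine)
θ₁₃ = bearing STA8→DH-19 = 102.070°,  θ₁₂ = bearing STA8→BB-06 = 284.590°
dₓₜ = R·arcsin(sin δ₁₃ · sin(θ₁₃ − θ₁₂)) = 6371·arcsin(0.76511·sin(-182.520°)) = 214.322 km
|dₓₜ| = 214.322 km

214.3 km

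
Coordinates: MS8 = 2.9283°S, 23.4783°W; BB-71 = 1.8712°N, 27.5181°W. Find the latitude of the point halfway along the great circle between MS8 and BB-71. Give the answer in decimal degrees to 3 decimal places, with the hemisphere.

Bx = cos φ₂ cos Δλ = 0.996983,  By = cos φ₂ sin Δλ = -0.070412
φₘ = atan2(sin φ₁ + sin φ₂, √((cos φ₁ + Bx)² + By²)) = -0.52888°
λₘ = λ₁ + atan2(By, cos φ₁ + Bx) = -25.49898°

0.529°S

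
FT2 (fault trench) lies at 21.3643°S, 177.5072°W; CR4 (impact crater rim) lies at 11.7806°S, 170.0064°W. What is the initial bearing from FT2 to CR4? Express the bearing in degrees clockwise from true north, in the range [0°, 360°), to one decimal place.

38.0°

Δλ = 7.5008°
y = sin Δλ · cos φ₂ = 0.127790
x = cos φ₁ sin φ₂ − sin φ₁ cos φ₂ cos Δλ = 0.163437
θ = atan2(y, x) = 38.0217° → 38.0217° (mod 360°)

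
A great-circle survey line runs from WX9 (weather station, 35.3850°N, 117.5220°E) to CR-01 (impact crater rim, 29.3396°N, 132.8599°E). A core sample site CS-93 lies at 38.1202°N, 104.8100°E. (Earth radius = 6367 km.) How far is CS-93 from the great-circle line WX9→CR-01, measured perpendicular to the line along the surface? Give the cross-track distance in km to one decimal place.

δ₁₃ = central angle WX9→CS-93 = 0.183893 rad  (haversine)
θ₁₃ = bearing WX9→CS-93 = 288.786°,  θ₁₂ = bearing WX9→CR-01 = 110.745°
dₓₜ = R·arcsin(sin δ₁₃ · sin(θ₁₃ − θ₁₂)) = 6367·arcsin(0.18286·sin(178.041°)) = 39.802 km
|dₓₜ| = 39.802 km

39.8 km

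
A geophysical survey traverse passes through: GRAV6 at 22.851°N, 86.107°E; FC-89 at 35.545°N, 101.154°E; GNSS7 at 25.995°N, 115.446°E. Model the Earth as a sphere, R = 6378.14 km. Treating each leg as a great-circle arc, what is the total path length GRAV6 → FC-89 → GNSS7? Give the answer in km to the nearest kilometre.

GRAV6→FC-89: c = 0.318043 rad, d = 2028.52 km
FC-89→GNSS7: c = 0.270990 rad, d = 1728.41 km
Total = 2028.52 + 1728.41 = 3756.94 km

3757 km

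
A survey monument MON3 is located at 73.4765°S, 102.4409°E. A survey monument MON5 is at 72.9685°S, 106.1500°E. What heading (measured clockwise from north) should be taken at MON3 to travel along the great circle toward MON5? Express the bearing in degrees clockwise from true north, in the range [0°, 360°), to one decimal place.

Δλ = 3.7091°
y = sin Δλ · cos φ₂ = 0.018948
x = cos φ₁ sin φ₂ − sin φ₁ cos φ₂ cos Δλ = 0.008278
θ = atan2(y, x) = 66.4003° → 66.4003° (mod 360°)

66.4°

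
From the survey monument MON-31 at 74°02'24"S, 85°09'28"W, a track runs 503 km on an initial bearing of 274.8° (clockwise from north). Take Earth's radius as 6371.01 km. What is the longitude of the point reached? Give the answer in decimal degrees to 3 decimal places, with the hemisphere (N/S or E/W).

100.812°W

MON-31: φ = -74.04000°, λ = -85.15778°
δ = d/R = 503/6371.01 = 0.078951 rad
φ₂ = arcsin(sin φ₁ cos δ + cos φ₁ sin δ cos θ)
   = arcsin(-0.96145·0.99688 + 0.27497·0.07887·0.08368) = -73.06666°
λ₂ = λ₁ + atan2(sin θ sin δ cos φ₁, cos δ − sin φ₁ sin φ₂) = -100.81241°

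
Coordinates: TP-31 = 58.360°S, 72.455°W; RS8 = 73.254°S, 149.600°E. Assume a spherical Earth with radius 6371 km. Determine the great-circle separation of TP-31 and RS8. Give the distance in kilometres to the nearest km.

5040 km

Δφ = -14.8940°,  Δλ = -137.9450°
a = sin²(Δφ/2) + cos φ₁ cos φ₂ sin²(Δλ/2) = 0.148486
c = 2·arcsin(√a) = 0.791149 rad = 45.3295°
d = R·c = 6371 × 0.791149 = 5040.4 km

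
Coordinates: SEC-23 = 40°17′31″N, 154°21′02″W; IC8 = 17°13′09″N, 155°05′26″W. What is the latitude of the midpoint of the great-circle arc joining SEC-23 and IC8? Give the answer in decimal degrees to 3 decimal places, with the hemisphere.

SEC-23: φ = +40.29194°, λ = -154.35056°
IC8: φ = +17.21917°, λ = -155.09056°
Bx = cos φ₂ cos Δλ = 0.955100,  By = cos φ₂ sin Δλ = -0.012336
φₘ = atan2(sin φ₁ + sin φ₂, √((cos φ₁ + Bx)² + By²)) = 28.75605°
λₘ = λ₁ + atan2(By, cos φ₁ + Bx) = -154.76200°

28.756°N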